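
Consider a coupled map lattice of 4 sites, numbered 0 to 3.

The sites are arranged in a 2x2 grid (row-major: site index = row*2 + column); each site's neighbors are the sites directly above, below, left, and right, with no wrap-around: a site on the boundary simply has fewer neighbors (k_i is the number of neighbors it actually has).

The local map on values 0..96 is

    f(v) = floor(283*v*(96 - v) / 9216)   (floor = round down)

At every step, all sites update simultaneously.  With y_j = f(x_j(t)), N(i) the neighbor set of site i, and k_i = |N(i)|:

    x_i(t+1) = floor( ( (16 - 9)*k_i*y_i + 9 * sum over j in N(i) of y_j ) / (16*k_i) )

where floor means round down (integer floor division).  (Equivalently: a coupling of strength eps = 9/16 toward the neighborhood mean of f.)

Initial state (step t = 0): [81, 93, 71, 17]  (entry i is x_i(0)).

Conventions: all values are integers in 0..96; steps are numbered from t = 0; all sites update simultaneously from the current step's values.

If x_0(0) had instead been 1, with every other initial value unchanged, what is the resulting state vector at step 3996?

Simulating step by step:
t=0: [1, 93, 71, 17]
t=1: [18, 15, 35, 35]
t=2: [47, 46, 58, 57]
t=3: [69, 69, 68, 68]
t=4: [57, 57, 57, 57]
t=5: [68, 68, 68, 68]
t=6: [58, 58, 58, 58]
t=7: [67, 67, 67, 67]
t=8: [59, 59, 59, 59]
t=9: [67, 67, 67, 67]

Answer: [59, 59, 59, 59]
Key observation: The state at step 7, [67, 67, 67, 67], reappears at step 9: the system is in a cycle of period 2 from step 7 on.  Therefore the state at step 3996 equals the state at step 7 + ((3996 - 7) mod 2) = 8, which is [59, 59, 59, 59].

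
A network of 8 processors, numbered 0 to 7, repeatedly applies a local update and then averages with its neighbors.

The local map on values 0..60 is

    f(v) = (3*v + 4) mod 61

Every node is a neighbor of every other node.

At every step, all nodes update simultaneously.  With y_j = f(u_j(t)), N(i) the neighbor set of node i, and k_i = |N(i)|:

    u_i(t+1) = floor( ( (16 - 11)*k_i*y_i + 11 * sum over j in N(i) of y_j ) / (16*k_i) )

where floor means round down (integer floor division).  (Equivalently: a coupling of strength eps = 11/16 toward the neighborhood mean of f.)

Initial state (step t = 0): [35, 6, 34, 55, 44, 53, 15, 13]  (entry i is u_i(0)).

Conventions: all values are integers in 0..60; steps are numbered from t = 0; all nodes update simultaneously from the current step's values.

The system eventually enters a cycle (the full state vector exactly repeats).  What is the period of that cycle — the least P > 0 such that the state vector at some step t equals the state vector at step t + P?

Simulating step by step:
t=0: [35, 6, 34, 55, 44, 53, 15, 13]
t=1: [40, 35, 39, 40, 33, 39, 40, 39]
t=2: [27, 37, 39, 27, 36, 39, 27, 39]
t=3: [40, 46, 47, 40, 45, 47, 40, 47]
t=4: [11, 15, 15, 11, 14, 15, 11, 15]
t=5: [42, 45, 45, 42, 44, 45, 42, 45]
t=6: [12, 14, 14, 12, 13, 14, 12, 14]
t=7: [42, 43, 43, 42, 43, 43, 42, 43]
t=8: [9, 10, 10, 9, 10, 10, 9, 10]
t=9: [32, 33, 33, 32, 33, 33, 32, 33]
t=10: [40, 41, 41, 40, 41, 41, 40, 41]
t=11: [3, 4, 4, 3, 4, 4, 3, 4]
t=12: [14, 15, 15, 14, 15, 15, 14, 15]
t=13: [47, 48, 48, 47, 48, 48, 47, 48]
t=14: [24, 25, 25, 24, 25, 25, 24, 25]
t=15: [16, 17, 17, 16, 17, 17, 16, 17]
t=16: [53, 54, 54, 53, 54, 54, 53, 54]
t=17: [42, 43, 43, 42, 43, 43, 42, 43]

Answer: 10
Key observation: The state at step 7, [42, 43, 43, 42, 43, 43, 42, 43], reappears at step 17 — and no state repeats earlier — so the cycle the system enters has period 10.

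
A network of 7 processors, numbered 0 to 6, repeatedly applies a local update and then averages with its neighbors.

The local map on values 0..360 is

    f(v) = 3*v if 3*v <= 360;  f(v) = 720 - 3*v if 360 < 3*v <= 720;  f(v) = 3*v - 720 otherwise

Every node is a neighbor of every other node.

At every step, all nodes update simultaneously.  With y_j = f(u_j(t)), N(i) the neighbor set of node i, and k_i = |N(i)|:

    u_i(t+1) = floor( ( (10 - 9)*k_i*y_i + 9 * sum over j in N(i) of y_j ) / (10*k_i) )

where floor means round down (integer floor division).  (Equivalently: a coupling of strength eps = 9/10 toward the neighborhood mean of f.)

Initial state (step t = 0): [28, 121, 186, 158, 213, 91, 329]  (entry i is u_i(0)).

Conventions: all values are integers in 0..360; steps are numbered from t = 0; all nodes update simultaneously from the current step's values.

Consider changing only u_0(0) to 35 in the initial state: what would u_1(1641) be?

Answer: u_1(1641) = 45
Key observation: The state at step 5, [45, 45, 45, 45, 45, 45, 45], reappears at step 9: the system is in a cycle of period 4 from step 5 on.  Therefore the state at step 1641 equals the state at step 5 + ((1641 - 5) mod 4) = 5, which is [45, 45, 45, 45, 45, 45, 45].

Derivation:
t=0: [35, 121, 186, 158, 213, 91, 329]
t=1: [218, 205, 215, 211, 219, 210, 210]
t=2: [83, 81, 82, 82, 83, 81, 81]
t=3: [245, 245, 245, 245, 245, 245, 245]
t=4: [15, 15, 15, 15, 15, 15, 15]
t=5: [45, 45, 45, 45, 45, 45, 45]
t=6: [135, 135, 135, 135, 135, 135, 135]
t=7: [315, 315, 315, 315, 315, 315, 315]
t=8: [225, 225, 225, 225, 225, 225, 225]
t=9: [45, 45, 45, 45, 45, 45, 45]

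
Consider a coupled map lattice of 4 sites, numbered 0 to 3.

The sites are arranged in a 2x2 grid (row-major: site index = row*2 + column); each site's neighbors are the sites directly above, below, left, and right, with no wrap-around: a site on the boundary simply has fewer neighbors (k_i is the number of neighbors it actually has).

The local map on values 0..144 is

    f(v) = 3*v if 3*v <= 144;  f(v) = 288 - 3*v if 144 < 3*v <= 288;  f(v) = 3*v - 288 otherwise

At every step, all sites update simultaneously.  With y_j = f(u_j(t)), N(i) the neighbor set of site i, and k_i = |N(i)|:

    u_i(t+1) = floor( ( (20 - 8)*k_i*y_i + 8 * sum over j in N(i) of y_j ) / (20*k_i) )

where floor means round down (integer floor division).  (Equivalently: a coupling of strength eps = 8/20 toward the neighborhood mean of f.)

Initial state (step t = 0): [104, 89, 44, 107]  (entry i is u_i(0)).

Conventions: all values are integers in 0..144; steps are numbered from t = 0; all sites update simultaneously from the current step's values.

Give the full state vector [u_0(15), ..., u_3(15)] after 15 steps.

Simulating step by step:
t=0: [104, 89, 44, 107]
t=1: [45, 24, 90, 50]
t=2: [99, 97, 65, 100]
t=3: [24, 6, 60, 26]
t=4: [68, 40, 94, 72]
t=5: [75, 103, 34, 68]
t=6: [62, 42, 90, 75]
t=7: [90, 108, 43, 66]
t=8: [43, 43, 99, 87]
t=9: [105, 108, 36, 43]
t=10: [45, 52, 96, 106]
t=11: [107, 112, 33, 44]
t=12: [49, 61, 92, 108]
t=13: [108, 98, 42, 45]
t=14: [48, 37, 109, 107]
t=15: [116, 102, 58, 49]

Answer: [116, 102, 58, 49]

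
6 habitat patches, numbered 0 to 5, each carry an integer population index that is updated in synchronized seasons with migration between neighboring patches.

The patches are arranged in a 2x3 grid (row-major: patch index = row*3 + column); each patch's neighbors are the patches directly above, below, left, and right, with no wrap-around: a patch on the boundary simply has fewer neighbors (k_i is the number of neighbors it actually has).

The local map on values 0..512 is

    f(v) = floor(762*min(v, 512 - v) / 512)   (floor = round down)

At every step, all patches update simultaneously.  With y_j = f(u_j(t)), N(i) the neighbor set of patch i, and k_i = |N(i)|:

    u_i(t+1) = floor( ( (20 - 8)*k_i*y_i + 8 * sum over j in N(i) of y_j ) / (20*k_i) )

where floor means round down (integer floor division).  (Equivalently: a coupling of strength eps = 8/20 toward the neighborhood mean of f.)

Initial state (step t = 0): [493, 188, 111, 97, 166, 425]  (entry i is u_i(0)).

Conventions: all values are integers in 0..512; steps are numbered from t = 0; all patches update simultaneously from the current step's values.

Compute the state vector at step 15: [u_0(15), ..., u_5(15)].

Simulating step by step:
t=0: [493, 188, 111, 97, 166, 425]
t=1: [101, 226, 180, 141, 221, 159]
t=2: [199, 300, 274, 221, 300, 260]
t=3: [306, 317, 350, 319, 324, 358]
t=4: [299, 284, 248, 289, 274, 241]
t=5: [324, 342, 360, 332, 349, 359]
t=6: [271, 251, 231, 264, 244, 229]
t=7: [363, 365, 348, 365, 362, 345]
t=8: [219, 222, 239, 219, 225, 242]
t=9: [326, 333, 351, 326, 335, 353]
t=10: [274, 263, 243, 273, 261, 242]
t=11: [357, 367, 362, 358, 368, 362]
t=12: [226, 217, 221, 226, 217, 221]
t=13: [333, 324, 326, 333, 324, 326]
t=14: [268, 276, 276, 268, 276, 276]
t=15: [360, 352, 351, 360, 352, 351]

Answer: [360, 352, 351, 360, 352, 351]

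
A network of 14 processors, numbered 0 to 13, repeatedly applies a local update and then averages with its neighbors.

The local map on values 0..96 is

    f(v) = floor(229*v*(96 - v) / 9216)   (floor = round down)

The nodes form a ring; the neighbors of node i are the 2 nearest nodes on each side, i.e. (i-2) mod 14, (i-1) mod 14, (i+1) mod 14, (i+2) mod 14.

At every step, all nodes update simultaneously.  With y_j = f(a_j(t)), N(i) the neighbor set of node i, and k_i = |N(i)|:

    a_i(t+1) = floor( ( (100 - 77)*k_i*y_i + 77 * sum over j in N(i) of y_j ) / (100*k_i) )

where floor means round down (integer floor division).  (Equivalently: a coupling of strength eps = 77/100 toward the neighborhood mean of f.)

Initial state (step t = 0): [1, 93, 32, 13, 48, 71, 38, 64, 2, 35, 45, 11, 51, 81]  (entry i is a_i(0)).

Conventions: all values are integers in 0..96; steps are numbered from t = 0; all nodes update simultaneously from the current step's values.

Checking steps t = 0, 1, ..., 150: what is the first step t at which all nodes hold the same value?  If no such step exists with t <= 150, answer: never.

Simulating step by step:
t=0: [1, 93, 32, 13, 48, 71, 38, 64, 2, 35, 45, 11, 51, 81]  (not all equal)
t=1: [27, 22, 29, 36, 46, 46, 42, 41, 42, 37, 39, 43, 34, 23]  (not all equal)
t=2: [45, 45, 48, 51, 54, 55, 56, 55, 55, 55, 54, 51, 50, 46]  (not all equal)
t=3: [57, 57, 56, 56, 56, 56, 55, 55, 55, 56, 56, 56, 56, 57]  (not all equal)
t=4: [55, 55, 55, 55, 55, 55, 55, 55, 55, 55, 55, 55, 55, 55]  (all equal)

Answer: 4
Key observation: Synchronization is absorbing here: once all nodes are equal they stay equal, and step 4 is the first all-equal step.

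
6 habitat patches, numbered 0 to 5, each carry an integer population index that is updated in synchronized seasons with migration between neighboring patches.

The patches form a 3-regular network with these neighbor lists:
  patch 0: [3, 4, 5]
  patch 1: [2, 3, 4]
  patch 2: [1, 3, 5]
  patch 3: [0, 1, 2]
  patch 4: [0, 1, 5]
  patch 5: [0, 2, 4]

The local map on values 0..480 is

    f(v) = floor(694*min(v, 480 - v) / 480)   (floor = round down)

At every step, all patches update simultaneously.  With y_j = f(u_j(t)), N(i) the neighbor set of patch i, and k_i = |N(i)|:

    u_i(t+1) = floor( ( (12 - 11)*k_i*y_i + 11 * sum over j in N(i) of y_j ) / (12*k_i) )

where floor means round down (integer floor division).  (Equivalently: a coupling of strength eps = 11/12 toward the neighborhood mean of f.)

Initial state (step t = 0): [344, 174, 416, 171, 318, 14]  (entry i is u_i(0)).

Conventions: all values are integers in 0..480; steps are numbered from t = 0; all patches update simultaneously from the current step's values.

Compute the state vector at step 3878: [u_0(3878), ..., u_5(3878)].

Answer: [284, 284, 284, 284, 284, 284]
Key observation: The state at step 29, [283, 283, 283, 283, 283, 283], reappears at step 31: the system is in a cycle of period 2 from step 29 on.  Therefore the state at step 3878 equals the state at step 29 + ((3878 - 29) mod 2) = 30, which is [284, 284, 284, 284, 284, 284].

Derivation:
t=0: [344, 174, 416, 171, 318, 14]
t=1: [169, 196, 165, 185, 162, 161]
t=2: [244, 249, 258, 256, 251, 238]
t=3: [333, 325, 332, 330, 338, 331]
t=4: [212, 212, 217, 216, 216, 210]
t=5: [308, 311, 307, 308, 305, 309]
t=6: [249, 249, 246, 247, 246, 250]
t=7: [335, 336, 334, 334, 333, 335]
t=8: [210, 211, 209, 209, 208, 210]
t=9: [301, 301, 303, 303, 303, 301]
t=10: [256, 255, 256, 256, 257, 256]
t=11: [322, 322, 323, 323, 323, 322]
t=12: [226, 226, 227, 227, 227, 226]
t=13: [327, 327, 326, 326, 326, 327]
t=14: [221, 221, 221, 221, 221, 221]
t=15: [319, 319, 319, 319, 319, 319]
t=16: [232, 232, 232, 232, 232, 232]
t=17: [335, 335, 335, 335, 335, 335]
t=18: [209, 209, 209, 209, 209, 209]
t=19: [302, 302, 302, 302, 302, 302]
t=20: [257, 257, 257, 257, 257, 257]
t=21: [322, 322, 322, 322, 322, 322]
t=22: [228, 228, 228, 228, 228, 228]
t=23: [329, 329, 329, 329, 329, 329]
t=24: [218, 218, 218, 218, 218, 218]
t=25: [315, 315, 315, 315, 315, 315]
t=26: [238, 238, 238, 238, 238, 238]
t=27: [344, 344, 344, 344, 344, 344]
t=28: [196, 196, 196, 196, 196, 196]
t=29: [283, 283, 283, 283, 283, 283]
t=30: [284, 284, 284, 284, 284, 284]
t=31: [283, 283, 283, 283, 283, 283]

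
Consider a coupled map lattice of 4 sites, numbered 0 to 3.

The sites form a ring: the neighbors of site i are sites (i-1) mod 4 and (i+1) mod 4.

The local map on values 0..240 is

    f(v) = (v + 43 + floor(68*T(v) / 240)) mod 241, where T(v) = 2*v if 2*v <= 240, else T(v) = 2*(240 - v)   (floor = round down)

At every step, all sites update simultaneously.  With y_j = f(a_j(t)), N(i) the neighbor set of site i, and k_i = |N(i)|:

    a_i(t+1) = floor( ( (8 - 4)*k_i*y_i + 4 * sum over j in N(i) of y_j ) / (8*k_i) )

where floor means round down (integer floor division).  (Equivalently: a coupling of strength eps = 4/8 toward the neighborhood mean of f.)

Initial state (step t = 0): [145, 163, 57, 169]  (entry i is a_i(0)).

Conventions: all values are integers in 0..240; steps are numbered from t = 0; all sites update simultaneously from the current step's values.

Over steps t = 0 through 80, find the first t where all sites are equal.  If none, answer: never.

Simulating step by step:
t=0: [145, 163, 57, 169]  (not all equal)
t=1: [4, 37, 70, 38]  (not all equal)
t=2: [75, 100, 126, 101]  (not all equal)
t=3: [180, 197, 216, 198]  (not all equal)
t=4: [19, 23, 27, 23]  (not all equal)
t=5: [75, 78, 82, 78]  (not all equal)
t=6: [162, 165, 168, 165]  (not all equal)
t=7: [8, 9, 9, 9]  (not all equal)
t=8: [56, 56, 57, 56]  (not all equal)
t=9: [130, 130, 131, 130]  (not all equal)
t=10: [235, 235, 235, 235]  (all equal)

Answer: 10
Key observation: Synchronization is absorbing here: once all sites are equal they stay equal, and step 10 is the first all-equal step.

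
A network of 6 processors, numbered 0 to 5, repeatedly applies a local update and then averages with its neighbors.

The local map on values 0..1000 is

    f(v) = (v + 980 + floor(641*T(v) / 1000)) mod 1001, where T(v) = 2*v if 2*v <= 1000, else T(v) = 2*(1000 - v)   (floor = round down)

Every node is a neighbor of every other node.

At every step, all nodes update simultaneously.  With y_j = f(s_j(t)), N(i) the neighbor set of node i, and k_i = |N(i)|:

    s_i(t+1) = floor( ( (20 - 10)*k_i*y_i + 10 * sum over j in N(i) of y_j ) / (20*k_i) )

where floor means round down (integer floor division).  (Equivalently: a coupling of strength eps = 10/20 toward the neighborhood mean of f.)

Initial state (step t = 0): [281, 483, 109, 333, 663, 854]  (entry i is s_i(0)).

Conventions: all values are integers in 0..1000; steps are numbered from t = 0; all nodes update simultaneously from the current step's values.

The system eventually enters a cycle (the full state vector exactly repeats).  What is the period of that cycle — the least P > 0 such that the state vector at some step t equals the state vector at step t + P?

Simulating step by step:
t=0: [281, 483, 109, 333, 663, 854]
t=1: [423, 207, 266, 470, 204, 183]
t=2: [664, 467, 521, 307, 464, 445]
t=3: [222, 210, 238, 465, 208, 591]
t=4: [399, 388, 413, 220, 386, 242]
t=5: [810, 800, 822, 646, 798, 666]
t=6: [40, 41, 38, 58, 41, 56]
t=7: [77, 78, 75, 94, 78, 92]
t=8: [161, 162, 159, 176, 162, 174]
t=9: [352, 353, 350, 365, 353, 364]
t=10: [787, 788, 785, 799, 788, 798]
t=11: [37, 36, 37, 35, 36, 35]
t=12: [61, 60, 61, 59, 60, 59]
t=13: [116, 115, 116, 114, 115, 114]
t=14: [241, 241, 241, 240, 241, 240]
t=15: [527, 527, 527, 526, 527, 526]
t=16: [111, 111, 111, 111, 111, 111]
t=17: [232, 232, 232, 232, 232, 232]
t=18: [508, 508, 508, 508, 508, 508]
t=19: [116, 116, 116, 116, 116, 116]
t=20: [243, 243, 243, 243, 243, 243]
t=21: [533, 533, 533, 533, 533, 533]
t=22: [109, 109, 109, 109, 109, 109]
t=23: [227, 227, 227, 227, 227, 227]
t=24: [497, 497, 497, 497, 497, 497]
t=25: [112, 112, 112, 112, 112, 112]
t=26: [234, 234, 234, 234, 234, 234]
t=27: [512, 512, 512, 512, 512, 512]
t=28: [115, 115, 115, 115, 115, 115]
t=29: [241, 241, 241, 241, 241, 241]
t=30: [528, 528, 528, 528, 528, 528]
t=31: [111, 111, 111, 111, 111, 111]

Answer: 15
Key observation: The state at step 16, [111, 111, 111, 111, 111, 111], reappears at step 31 — and no state repeats earlier — so the cycle the system enters has period 15.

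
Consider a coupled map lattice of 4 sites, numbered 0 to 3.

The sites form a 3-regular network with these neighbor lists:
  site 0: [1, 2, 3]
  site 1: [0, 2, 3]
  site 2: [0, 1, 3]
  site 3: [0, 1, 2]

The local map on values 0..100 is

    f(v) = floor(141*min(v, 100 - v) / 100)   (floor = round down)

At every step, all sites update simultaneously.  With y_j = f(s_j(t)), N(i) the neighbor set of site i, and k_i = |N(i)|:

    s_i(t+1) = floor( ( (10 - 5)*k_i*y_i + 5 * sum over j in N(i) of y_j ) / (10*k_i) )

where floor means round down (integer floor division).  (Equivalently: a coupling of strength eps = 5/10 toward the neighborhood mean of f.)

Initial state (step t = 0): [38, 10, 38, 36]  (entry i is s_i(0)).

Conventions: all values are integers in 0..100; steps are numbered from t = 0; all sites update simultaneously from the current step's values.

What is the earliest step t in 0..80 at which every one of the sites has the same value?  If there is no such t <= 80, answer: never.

Simulating step by step:
t=0: [38, 10, 38, 36]  (not all equal)
t=1: [46, 33, 46, 45]  (not all equal)
t=2: [60, 54, 60, 60]  (not all equal)
t=3: [57, 60, 57, 57]  (not all equal)
t=4: [59, 58, 59, 59]  (not all equal)
t=5: [57, 58, 57, 57]  (not all equal)
t=6: [59, 59, 59, 59]  (all equal)

Answer: 6
Key observation: Synchronization is absorbing here: once all sites are equal they stay equal, and step 6 is the first all-equal step.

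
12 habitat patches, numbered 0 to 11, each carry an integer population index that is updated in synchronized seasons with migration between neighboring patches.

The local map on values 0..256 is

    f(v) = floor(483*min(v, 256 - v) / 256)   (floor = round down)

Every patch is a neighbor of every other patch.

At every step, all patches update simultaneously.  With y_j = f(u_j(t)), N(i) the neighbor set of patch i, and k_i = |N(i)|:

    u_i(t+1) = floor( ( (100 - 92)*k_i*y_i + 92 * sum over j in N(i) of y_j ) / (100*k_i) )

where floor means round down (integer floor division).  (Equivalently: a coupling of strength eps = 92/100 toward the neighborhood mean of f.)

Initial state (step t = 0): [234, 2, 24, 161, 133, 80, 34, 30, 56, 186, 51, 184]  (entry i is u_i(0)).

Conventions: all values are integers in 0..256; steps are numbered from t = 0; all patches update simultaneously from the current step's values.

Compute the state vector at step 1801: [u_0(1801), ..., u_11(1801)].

Answer: [216, 216, 216, 216, 216, 216, 216, 216, 216, 216, 216, 216]
Key observation: The state at step 15, [141, 141, 141, 141, 141, 141, 141, 141, 141, 141, 141, 141], reappears at step 18: the system is in a cycle of period 3 from step 15 on.  Therefore the state at step 1801 equals the state at step 15 + ((1801 - 15) mod 3) = 16, which is [216, 216, 216, 216, 216, 216, 216, 216, 216, 216, 216, 216].

Derivation:
t=0: [234, 2, 24, 161, 133, 80, 34, 30, 56, 186, 51, 184]
t=1: [103, 103, 103, 102, 102, 102, 103, 103, 103, 103, 103, 103]
t=2: [193, 193, 193, 193, 193, 193, 193, 193, 193, 193, 193, 193]
t=3: [118, 118, 118, 118, 118, 118, 118, 118, 118, 118, 118, 118]
t=4: [222, 222, 222, 222, 222, 222, 222, 222, 222, 222, 222, 222]
t=5: [64, 64, 64, 64, 64, 64, 64, 64, 64, 64, 64, 64]
t=6: [120, 120, 120, 120, 120, 120, 120, 120, 120, 120, 120, 120]
t=7: [226, 226, 226, 226, 226, 226, 226, 226, 226, 226, 226, 226]
t=8: [56, 56, 56, 56, 56, 56, 56, 56, 56, 56, 56, 56]
t=9: [105, 105, 105, 105, 105, 105, 105, 105, 105, 105, 105, 105]
t=10: [198, 198, 198, 198, 198, 198, 198, 198, 198, 198, 198, 198]
t=11: [109, 109, 109, 109, 109, 109, 109, 109, 109, 109, 109, 109]
t=12: [205, 205, 205, 205, 205, 205, 205, 205, 205, 205, 205, 205]
t=13: [96, 96, 96, 96, 96, 96, 96, 96, 96, 96, 96, 96]
t=14: [181, 181, 181, 181, 181, 181, 181, 181, 181, 181, 181, 181]
t=15: [141, 141, 141, 141, 141, 141, 141, 141, 141, 141, 141, 141]
t=16: [216, 216, 216, 216, 216, 216, 216, 216, 216, 216, 216, 216]
t=17: [75, 75, 75, 75, 75, 75, 75, 75, 75, 75, 75, 75]
t=18: [141, 141, 141, 141, 141, 141, 141, 141, 141, 141, 141, 141]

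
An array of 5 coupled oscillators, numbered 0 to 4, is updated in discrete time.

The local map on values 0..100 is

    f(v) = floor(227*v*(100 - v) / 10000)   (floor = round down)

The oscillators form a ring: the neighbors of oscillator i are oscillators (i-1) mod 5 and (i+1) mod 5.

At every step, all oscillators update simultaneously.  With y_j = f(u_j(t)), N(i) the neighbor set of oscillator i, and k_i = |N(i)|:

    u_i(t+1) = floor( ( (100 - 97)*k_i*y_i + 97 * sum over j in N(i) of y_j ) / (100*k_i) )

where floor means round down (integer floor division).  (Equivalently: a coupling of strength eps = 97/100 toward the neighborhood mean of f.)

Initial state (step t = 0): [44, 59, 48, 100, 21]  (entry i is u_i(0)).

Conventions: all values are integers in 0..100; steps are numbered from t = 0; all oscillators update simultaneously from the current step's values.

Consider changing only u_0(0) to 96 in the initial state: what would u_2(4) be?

Answer: u_2(4) = 56
Key observation: This trace re-runs the system from the modified initial state.

Derivation:
t=0: [96, 59, 48, 100, 21]
t=1: [44, 32, 27, 45, 4]
t=2: [29, 49, 52, 26, 54]
t=3: [55, 51, 49, 55, 44]
t=4: [55, 56, 56, 55, 55]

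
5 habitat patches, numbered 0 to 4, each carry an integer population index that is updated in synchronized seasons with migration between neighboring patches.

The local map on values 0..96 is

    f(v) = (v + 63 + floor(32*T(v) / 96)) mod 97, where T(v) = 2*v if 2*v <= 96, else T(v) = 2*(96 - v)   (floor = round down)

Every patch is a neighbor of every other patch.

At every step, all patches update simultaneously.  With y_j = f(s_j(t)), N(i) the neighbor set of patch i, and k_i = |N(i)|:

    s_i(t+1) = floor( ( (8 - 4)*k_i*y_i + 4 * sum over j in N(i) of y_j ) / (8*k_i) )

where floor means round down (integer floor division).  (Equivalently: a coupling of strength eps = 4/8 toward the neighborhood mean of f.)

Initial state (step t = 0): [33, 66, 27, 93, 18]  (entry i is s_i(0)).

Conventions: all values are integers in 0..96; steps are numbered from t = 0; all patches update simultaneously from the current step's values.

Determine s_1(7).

Simulating step by step:
t=0: [33, 66, 27, 93, 18]
t=1: [37, 49, 33, 52, 64]
t=2: [34, 41, 31, 41, 43]
t=3: [26, 30, 24, 30, 31]
t=4: [11, 14, 10, 14, 14]
t=5: [82, 84, 81, 84, 84]
t=6: [57, 57, 57, 57, 57]
t=7: [49, 49, 49, 49, 49]

Answer: s_1(7) = 49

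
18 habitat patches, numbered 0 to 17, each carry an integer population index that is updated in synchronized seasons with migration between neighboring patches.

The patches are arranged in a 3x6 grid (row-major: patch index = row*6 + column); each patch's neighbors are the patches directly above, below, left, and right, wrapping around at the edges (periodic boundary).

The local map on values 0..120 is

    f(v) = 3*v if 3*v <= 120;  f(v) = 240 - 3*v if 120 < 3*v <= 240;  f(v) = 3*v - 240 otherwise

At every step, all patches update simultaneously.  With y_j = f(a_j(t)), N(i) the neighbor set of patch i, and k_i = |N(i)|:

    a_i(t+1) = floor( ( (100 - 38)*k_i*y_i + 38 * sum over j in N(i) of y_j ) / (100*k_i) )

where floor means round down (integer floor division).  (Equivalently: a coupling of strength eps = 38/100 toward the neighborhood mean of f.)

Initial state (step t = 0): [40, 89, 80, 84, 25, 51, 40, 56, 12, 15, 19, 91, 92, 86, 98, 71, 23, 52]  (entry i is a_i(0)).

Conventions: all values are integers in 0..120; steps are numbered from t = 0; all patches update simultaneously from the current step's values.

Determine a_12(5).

Answer: a_12(5) = 40

Derivation:
t=0: [40, 89, 80, 84, 25, 51, 40, 56, 12, 15, 19, 91, 92, 86, 98, 71, 23, 52]
t=1: [100, 36, 12, 21, 67, 83, 99, 63, 38, 40, 56, 53, 54, 29, 41, 33, 65, 73]
t=2: [61, 89, 60, 66, 42, 24, 60, 66, 101, 107, 71, 65, 69, 87, 104, 94, 49, 33]
t=3: [53, 33, 56, 54, 92, 74, 54, 42, 63, 66, 48, 52, 42, 29, 62, 53, 84, 84]
t=4: [79, 95, 71, 70, 41, 31, 85, 100, 58, 55, 76, 71, 95, 90, 61, 67, 28, 29]
t=5: [20, 39, 35, 43, 93, 79, 22, 52, 61, 60, 36, 36, 40, 38, 50, 47, 76, 77]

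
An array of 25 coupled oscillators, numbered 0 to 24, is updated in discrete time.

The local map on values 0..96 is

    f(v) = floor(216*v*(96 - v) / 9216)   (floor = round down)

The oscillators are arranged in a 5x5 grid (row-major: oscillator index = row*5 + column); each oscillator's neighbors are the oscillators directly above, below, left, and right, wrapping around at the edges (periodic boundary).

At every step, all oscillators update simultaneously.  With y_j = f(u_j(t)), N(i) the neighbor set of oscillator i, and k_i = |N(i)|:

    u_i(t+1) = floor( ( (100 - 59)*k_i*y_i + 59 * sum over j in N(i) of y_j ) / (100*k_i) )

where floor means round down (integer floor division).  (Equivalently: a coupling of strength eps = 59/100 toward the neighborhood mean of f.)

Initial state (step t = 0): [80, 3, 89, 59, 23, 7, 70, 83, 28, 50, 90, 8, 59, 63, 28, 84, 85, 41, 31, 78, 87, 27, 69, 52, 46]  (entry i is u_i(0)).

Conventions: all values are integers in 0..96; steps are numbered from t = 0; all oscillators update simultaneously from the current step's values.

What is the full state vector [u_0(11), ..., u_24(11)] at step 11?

Simulating step by step:
t=0: [80, 3, 89, 59, 23, 7, 70, 83, 28, 50, 90, 8, 59, 63, 28, 84, 85, 41, 31, 78, 87, 27, 69, 52, 46]
t=1: [23, 21, 24, 43, 43, 25, 26, 32, 44, 42, 19, 25, 41, 47, 39, 21, 28, 45, 46, 37, 29, 30, 41, 50, 42]
t=2: [41, 39, 44, 51, 50, 41, 41, 47, 52, 51, 39, 42, 50, 52, 49, 40, 44, 51, 52, 49, 44, 44, 49, 52, 51]
t=3: [52, 52, 52, 53, 52, 52, 52, 52, 53, 52, 52, 52, 53, 53, 52, 52, 52, 53, 53, 52, 52, 52, 53, 53, 53]
t=4: [53, 53, 53, 53, 53, 53, 53, 53, 53, 53, 53, 53, 53, 53, 53, 53, 53, 53, 53, 53, 53, 53, 53, 53, 53]
t=5: [53, 53, 53, 53, 53, 53, 53, 53, 53, 53, 53, 53, 53, 53, 53, 53, 53, 53, 53, 53, 53, 53, 53, 53, 53]
t=6: [53, 53, 53, 53, 53, 53, 53, 53, 53, 53, 53, 53, 53, 53, 53, 53, 53, 53, 53, 53, 53, 53, 53, 53, 53]
t=7: [53, 53, 53, 53, 53, 53, 53, 53, 53, 53, 53, 53, 53, 53, 53, 53, 53, 53, 53, 53, 53, 53, 53, 53, 53]
t=8: [53, 53, 53, 53, 53, 53, 53, 53, 53, 53, 53, 53, 53, 53, 53, 53, 53, 53, 53, 53, 53, 53, 53, 53, 53]
t=9: [53, 53, 53, 53, 53, 53, 53, 53, 53, 53, 53, 53, 53, 53, 53, 53, 53, 53, 53, 53, 53, 53, 53, 53, 53]
t=10: [53, 53, 53, 53, 53, 53, 53, 53, 53, 53, 53, 53, 53, 53, 53, 53, 53, 53, 53, 53, 53, 53, 53, 53, 53]
t=11: [53, 53, 53, 53, 53, 53, 53, 53, 53, 53, 53, 53, 53, 53, 53, 53, 53, 53, 53, 53, 53, 53, 53, 53, 53]

Answer: [53, 53, 53, 53, 53, 53, 53, 53, 53, 53, 53, 53, 53, 53, 53, 53, 53, 53, 53, 53, 53, 53, 53, 53, 53]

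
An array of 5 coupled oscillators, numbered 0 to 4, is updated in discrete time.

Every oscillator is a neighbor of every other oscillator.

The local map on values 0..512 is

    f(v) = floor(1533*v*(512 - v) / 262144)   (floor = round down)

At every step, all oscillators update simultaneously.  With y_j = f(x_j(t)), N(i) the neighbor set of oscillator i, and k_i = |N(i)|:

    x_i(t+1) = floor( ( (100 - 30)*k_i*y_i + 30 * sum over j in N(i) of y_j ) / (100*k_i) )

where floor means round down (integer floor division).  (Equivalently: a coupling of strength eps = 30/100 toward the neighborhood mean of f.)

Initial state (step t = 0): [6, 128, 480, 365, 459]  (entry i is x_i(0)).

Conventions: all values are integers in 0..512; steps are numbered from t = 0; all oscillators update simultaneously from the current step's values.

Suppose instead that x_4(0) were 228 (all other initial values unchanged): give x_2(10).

Simulating step by step:
t=0: [6, 128, 480, 365, 228]
t=1: [91, 260, 136, 276, 317]
t=2: [263, 362, 310, 361, 349]
t=3: [367, 326, 357, 327, 336]
t=4: [320, 347, 328, 347, 342]
t=5: [353, 337, 348, 337, 340]
t=6: [331, 341, 334, 341, 339]
t=7: [347, 341, 345, 341, 342]
t=8: [335, 339, 336, 339, 338]
t=9: [345, 342, 344, 342, 343]
t=10: [336, 338, 337, 338, 337]

Answer: x_2(10) = 337
Key observation: This trace re-runs the system from the modified initial state.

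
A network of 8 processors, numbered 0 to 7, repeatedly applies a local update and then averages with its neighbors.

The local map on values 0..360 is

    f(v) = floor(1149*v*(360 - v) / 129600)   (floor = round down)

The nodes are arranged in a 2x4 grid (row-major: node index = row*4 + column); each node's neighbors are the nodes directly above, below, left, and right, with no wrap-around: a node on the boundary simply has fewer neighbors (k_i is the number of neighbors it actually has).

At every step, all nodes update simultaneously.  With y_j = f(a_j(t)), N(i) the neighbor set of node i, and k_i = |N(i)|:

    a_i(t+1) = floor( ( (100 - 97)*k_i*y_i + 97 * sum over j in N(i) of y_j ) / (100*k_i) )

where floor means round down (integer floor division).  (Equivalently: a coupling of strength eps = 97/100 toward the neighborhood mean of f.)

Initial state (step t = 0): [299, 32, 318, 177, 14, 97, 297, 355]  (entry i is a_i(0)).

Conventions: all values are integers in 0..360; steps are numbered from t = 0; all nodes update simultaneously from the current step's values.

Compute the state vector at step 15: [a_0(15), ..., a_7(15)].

Simulating step by step:
t=0: [299, 32, 318, 177, 14, 97, 297, 355]
t=1: [70, 166, 179, 73, 188, 103, 121, 219]
t=2: [282, 234, 243, 277, 208, 274, 264, 222]
t=3: [268, 219, 230, 259, 203, 253, 243, 215]
t=4: [275, 241, 252, 269, 230, 268, 260, 242]
t=5: [257, 222, 233, 246, 214, 248, 237, 224]
t=6: [272, 248, 259, 265, 241, 267, 259, 253]
t=7: [248, 221, 233, 235, 217, 242, 230, 227]
t=8: [272, 254, 265, 264, 250, 270, 260, 262]
t=9: [239, 217, 230, 224, 214, 236, 221, 227]
t=10: [275, 260, 272, 266, 258, 274, 263, 270]
t=11: [230, 209, 225, 213, 208, 229, 212, 223]
t=12: [279, 266, 277, 269, 265, 278, 268, 277]
t=13: [221, 202, 218, 203, 201, 220, 203, 217]
t=14: [282, 273, 281, 274, 272, 282, 274, 281]
t=15: [210, 195, 208, 196, 195, 209, 196, 207]

Answer: [210, 195, 208, 196, 195, 209, 196, 207]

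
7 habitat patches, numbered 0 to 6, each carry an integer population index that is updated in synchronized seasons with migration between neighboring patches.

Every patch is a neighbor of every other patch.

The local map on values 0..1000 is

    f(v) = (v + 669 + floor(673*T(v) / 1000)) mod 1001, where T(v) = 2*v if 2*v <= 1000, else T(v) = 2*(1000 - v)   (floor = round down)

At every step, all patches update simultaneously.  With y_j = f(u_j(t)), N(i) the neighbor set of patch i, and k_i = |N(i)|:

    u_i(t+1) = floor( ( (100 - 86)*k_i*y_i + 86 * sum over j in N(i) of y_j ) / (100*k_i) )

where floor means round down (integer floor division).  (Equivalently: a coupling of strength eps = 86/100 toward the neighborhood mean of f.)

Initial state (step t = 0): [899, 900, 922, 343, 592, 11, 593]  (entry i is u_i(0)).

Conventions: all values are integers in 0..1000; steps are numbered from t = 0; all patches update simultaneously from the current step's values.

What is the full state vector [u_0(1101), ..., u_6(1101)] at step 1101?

Simulating step by step:
t=0: [899, 900, 922, 343, 592, 11, 593]
t=1: [697, 697, 697, 698, 696, 697, 696]
t=2: [772, 772, 772, 772, 772, 772, 772]
t=3: [746, 746, 746, 746, 746, 746, 746]
t=4: [755, 755, 755, 755, 755, 755, 755]
t=5: [752, 752, 752, 752, 752, 752, 752]
t=6: [753, 753, 753, 753, 753, 753, 753]
t=7: [753, 753, 753, 753, 753, 753, 753]

Answer: [753, 753, 753, 753, 753, 753, 753]
Key observation: The state at step 6, [753, 753, 753, 753, 753, 753, 753], reappears at step 7: the system is in a cycle of period 1 from step 6 on.  Therefore the state at step 1101 equals the state at step 6 + ((1101 - 6) mod 1) = 6, which is [753, 753, 753, 753, 753, 753, 753].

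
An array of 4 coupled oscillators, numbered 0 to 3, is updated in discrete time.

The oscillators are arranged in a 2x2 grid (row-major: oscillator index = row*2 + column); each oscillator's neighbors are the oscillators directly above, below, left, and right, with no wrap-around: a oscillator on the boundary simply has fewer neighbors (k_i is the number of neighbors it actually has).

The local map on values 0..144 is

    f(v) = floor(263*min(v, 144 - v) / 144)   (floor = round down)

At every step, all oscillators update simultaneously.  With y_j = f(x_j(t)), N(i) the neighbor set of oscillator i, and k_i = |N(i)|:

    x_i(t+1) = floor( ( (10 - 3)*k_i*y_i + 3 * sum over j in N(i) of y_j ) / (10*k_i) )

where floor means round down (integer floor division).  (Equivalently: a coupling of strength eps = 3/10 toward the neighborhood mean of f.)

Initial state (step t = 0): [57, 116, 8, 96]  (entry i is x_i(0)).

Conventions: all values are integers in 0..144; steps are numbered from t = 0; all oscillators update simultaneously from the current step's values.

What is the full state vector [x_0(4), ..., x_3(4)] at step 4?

Simulating step by step:
t=0: [57, 116, 8, 96]
t=1: [82, 64, 38, 70]
t=2: [106, 117, 84, 116]
t=3: [72, 52, 94, 59]
t=4: [119, 101, 99, 102]

Answer: [119, 101, 99, 102]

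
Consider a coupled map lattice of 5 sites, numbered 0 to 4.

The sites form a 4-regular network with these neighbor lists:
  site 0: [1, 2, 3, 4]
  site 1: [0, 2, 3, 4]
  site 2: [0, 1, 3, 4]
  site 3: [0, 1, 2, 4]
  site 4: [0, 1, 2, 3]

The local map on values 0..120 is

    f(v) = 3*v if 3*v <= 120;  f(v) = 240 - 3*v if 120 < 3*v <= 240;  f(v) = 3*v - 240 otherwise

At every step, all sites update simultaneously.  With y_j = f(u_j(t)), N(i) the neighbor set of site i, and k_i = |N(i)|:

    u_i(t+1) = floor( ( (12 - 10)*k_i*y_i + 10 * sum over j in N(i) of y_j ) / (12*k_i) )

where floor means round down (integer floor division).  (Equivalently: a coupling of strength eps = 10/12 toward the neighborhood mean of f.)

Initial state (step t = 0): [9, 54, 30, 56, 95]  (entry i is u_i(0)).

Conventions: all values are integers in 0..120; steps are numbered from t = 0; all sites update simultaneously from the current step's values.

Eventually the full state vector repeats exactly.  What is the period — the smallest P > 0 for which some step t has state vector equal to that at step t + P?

Answer: 4
Key observation: The state at step 4, [3, 3, 3, 3, 3], reappears at step 8 — and no state repeats earlier — so the cycle the system enters has period 4.

Derivation:
t=0: [9, 54, 30, 56, 95]
t=1: [63, 61, 61, 62, 63]
t=2: [54, 53, 53, 54, 54]
t=3: [79, 79, 79, 79, 79]
t=4: [3, 3, 3, 3, 3]
t=5: [9, 9, 9, 9, 9]
t=6: [27, 27, 27, 27, 27]
t=7: [81, 81, 81, 81, 81]
t=8: [3, 3, 3, 3, 3]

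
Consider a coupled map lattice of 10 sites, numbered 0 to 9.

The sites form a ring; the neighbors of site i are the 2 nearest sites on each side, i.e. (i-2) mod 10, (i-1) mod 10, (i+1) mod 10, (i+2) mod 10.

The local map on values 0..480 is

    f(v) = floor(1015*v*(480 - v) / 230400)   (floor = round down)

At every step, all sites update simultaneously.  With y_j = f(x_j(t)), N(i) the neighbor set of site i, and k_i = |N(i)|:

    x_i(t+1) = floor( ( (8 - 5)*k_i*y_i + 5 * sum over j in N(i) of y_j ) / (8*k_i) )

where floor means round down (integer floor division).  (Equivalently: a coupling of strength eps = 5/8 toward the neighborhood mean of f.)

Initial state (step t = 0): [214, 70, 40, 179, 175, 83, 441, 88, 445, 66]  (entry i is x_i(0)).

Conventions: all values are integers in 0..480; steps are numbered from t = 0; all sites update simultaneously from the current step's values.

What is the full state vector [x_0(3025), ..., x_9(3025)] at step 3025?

Simulating step by step:
t=0: [214, 70, 40, 179, 175, 83, 441, 88, 445, 66]
t=1: [154, 154, 161, 179, 171, 163, 121, 120, 118, 137]
t=2: [214, 222, 227, 230, 224, 217, 202, 198, 196, 205]
t=3: [249, 251, 252, 252, 251, 249, 247, 246, 246, 248]
t=4: [253, 253, 253, 253, 253, 253, 253, 253, 253, 253]
t=5: [253, 253, 253, 253, 253, 253, 253, 253, 253, 253]

Answer: [253, 253, 253, 253, 253, 253, 253, 253, 253, 253]
Key observation: The state at step 4, [253, 253, 253, 253, 253, 253, 253, 253, 253, 253], reappears at step 5: the system is in a cycle of period 1 from step 4 on.  Therefore the state at step 3025 equals the state at step 4 + ((3025 - 4) mod 1) = 4, which is [253, 253, 253, 253, 253, 253, 253, 253, 253, 253].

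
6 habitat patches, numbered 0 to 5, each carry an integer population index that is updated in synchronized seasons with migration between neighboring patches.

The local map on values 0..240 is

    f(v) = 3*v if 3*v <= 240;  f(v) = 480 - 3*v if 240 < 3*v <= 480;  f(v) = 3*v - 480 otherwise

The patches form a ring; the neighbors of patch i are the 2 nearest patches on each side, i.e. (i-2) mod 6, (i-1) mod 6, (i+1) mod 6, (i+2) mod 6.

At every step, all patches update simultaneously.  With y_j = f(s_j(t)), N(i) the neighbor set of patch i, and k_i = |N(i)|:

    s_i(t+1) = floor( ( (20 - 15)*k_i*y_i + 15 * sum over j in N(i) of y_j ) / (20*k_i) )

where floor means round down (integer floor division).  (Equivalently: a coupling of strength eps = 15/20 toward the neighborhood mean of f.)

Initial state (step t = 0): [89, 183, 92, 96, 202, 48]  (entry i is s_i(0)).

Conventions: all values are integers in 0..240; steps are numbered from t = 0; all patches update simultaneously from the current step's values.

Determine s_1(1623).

Answer: s_1(1623) = 93
Key observation: The state at step 10, [111, 111, 111, 111, 111, 111], reappears at step 18: the system is in a cycle of period 8 from step 10 on.  Therefore the state at step 1623 equals the state at step 10 + ((1623 - 10) mod 8) = 15, which is [93, 93, 93, 93, 93, 93].

Derivation:
t=0: [89, 183, 92, 96, 202, 48]
t=1: [155, 158, 163, 149, 172, 148]
t=2: [20, 18, 19, 24, 26, 25]
t=3: [64, 63, 63, 67, 69, 68]
t=4: [195, 194, 195, 198, 199, 198]
t=5: [108, 107, 108, 110, 111, 110]
t=6: [153, 154, 153, 152, 151, 152]
t=7: [22, 21, 22, 22, 23, 22]
t=8: [66, 65, 66, 66, 66, 66]
t=9: [197, 197, 197, 197, 198, 197]
t=10: [111, 111, 111, 111, 111, 111]
t=11: [147, 147, 147, 147, 147, 147]
t=12: [39, 39, 39, 39, 39, 39]
t=13: [117, 117, 117, 117, 117, 117]
t=14: [129, 129, 129, 129, 129, 129]
t=15: [93, 93, 93, 93, 93, 93]
t=16: [201, 201, 201, 201, 201, 201]
t=17: [123, 123, 123, 123, 123, 123]
t=18: [111, 111, 111, 111, 111, 111]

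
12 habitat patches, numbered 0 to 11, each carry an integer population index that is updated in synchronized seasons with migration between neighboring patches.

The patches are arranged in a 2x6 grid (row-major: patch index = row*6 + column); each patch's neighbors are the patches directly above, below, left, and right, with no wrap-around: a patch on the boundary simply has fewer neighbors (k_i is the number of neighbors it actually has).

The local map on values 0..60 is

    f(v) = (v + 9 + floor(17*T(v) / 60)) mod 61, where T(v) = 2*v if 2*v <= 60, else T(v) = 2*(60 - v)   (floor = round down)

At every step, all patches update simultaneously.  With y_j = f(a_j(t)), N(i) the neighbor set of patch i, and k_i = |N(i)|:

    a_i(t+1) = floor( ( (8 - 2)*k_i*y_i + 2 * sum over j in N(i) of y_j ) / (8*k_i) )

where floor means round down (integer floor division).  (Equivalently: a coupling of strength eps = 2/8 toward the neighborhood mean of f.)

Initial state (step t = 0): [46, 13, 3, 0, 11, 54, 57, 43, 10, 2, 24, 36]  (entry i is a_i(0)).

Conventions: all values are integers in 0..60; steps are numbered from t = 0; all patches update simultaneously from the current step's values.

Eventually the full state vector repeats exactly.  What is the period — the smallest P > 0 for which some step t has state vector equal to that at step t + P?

Simulating step by step:
t=0: [46, 13, 3, 0, 11, 54, 57, 43, 10, 2, 24, 36]
t=1: [5, 22, 14, 11, 24, 14, 4, 4, 20, 15, 42, 49]
t=2: [19, 37, 31, 28, 39, 28, 15, 19, 36, 29, 6, 6]
t=3: [39, 55, 56, 53, 54, 48, 33, 40, 55, 51, 24, 22]
t=4: [52, 14, 5, 4, 8, 7, 57, 50, 9, 7, 38, 38]
t=5: [7, 24, 17, 15, 23, 24, 5, 7, 20, 22, 52, 54]
t=6: [22, 40, 36, 34, 40, 40, 16, 22, 38, 38, 10, 10]
t=7: [44, 57, 58, 57, 56, 55, 36, 45, 57, 55, 29, 28]
t=8: [8, 5, 6, 6, 9, 11, 43, 6, 5, 9, 45, 46]
t=9: [17, 16, 17, 18, 21, 22, 4, 16, 16, 20, 4, 4]
t=10: [32, 34, 35, 37, 38, 39, 19, 32, 34, 37, 19, 18]
t=11: [53, 56, 57, 58, 57, 56, 42, 54, 57, 57, 41, 39]
t=12: [3, 5, 6, 6, 10, 12, 1, 4, 5, 10, 50, 52]
t=13: [13, 15, 17, 19, 22, 23, 11, 14, 16, 21, 6, 6]
t=14: [29, 31, 34, 38, 40, 41, 26, 30, 34, 38, 22, 21]
t=15: [53, 55, 57, 58, 58, 57, 50, 55, 57, 57, 45, 43]
t=16: [4, 5, 6, 6, 6, 5, 3, 4, 5, 5, 1, 0]
t=17: [14, 16, 17, 17, 17, 15, 13, 15, 16, 15, 11, 10]
t=18: [30, 33, 34, 34, 34, 31, 29, 32, 33, 31, 27, 25]
t=19: [55, 56, 57, 56, 56, 55, 54, 56, 56, 55, 51, 49]
t=20: [5, 5, 6, 5, 5, 4, 5, 5, 5, 5, 4, 3]
t=21: [16, 16, 17, 16, 15, 14, 16, 16, 16, 15, 15, 13]
t=22: [34, 34, 34, 33, 32, 30, 34, 34, 33, 32, 31, 29]
t=23: [57, 57, 57, 56, 56, 55, 57, 57, 56, 56, 55, 54]
t=24: [6, 6, 6, 6, 5, 5, 6, 6, 6, 5, 5, 5]
t=25: [18, 18, 18, 17, 16, 16, 18, 18, 17, 16, 16, 16]
t=26: [37, 37, 36, 35, 34, 34, 37, 36, 35, 34, 34, 34]
t=27: [59, 58, 58, 57, 57, 57, 58, 58, 57, 57, 57, 57]
t=28: [7, 7, 6, 6, 6, 6, 7, 6, 6, 6, 6, 6]
t=29: [19, 18, 18, 18, 18, 18, 18, 18, 18, 18, 18, 18]
t=30: [37, 37, 37, 37, 37, 37, 37, 37, 37, 37, 37, 37]
t=31: [59, 59, 59, 59, 59, 59, 59, 59, 59, 59, 59, 59]
t=32: [7, 7, 7, 7, 7, 7, 7, 7, 7, 7, 7, 7]
t=33: [19, 19, 19, 19, 19, 19, 19, 19, 19, 19, 19, 19]
t=34: [38, 38, 38, 38, 38, 38, 38, 38, 38, 38, 38, 38]
t=35: [59, 59, 59, 59, 59, 59, 59, 59, 59, 59, 59, 59]

Answer: 4
Key observation: The state at step 31, [59, 59, 59, 59, 59, 59, 59, 59, 59, 59, 59, 59], reappears at step 35 — and no state repeats earlier — so the cycle the system enters has period 4.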